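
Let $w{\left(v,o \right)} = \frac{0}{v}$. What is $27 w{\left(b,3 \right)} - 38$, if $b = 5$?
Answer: $-38$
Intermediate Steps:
$w{\left(v,o \right)} = 0$
$27 w{\left(b,3 \right)} - 38 = 27 \cdot 0 - 38 = 0 - 38 = -38$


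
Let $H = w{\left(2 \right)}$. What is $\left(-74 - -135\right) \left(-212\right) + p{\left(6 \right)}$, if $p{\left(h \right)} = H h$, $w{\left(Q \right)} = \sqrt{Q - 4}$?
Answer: $-12932 + 6 i \sqrt{2} \approx -12932.0 + 8.4853 i$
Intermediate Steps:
$w{\left(Q \right)} = \sqrt{-4 + Q}$
$H = i \sqrt{2}$ ($H = \sqrt{-4 + 2} = \sqrt{-2} = i \sqrt{2} \approx 1.4142 i$)
$p{\left(h \right)} = i h \sqrt{2}$ ($p{\left(h \right)} = i \sqrt{2} h = i h \sqrt{2}$)
$\left(-74 - -135\right) \left(-212\right) + p{\left(6 \right)} = \left(-74 - -135\right) \left(-212\right) + i 6 \sqrt{2} = \left(-74 + 135\right) \left(-212\right) + 6 i \sqrt{2} = 61 \left(-212\right) + 6 i \sqrt{2} = -12932 + 6 i \sqrt{2}$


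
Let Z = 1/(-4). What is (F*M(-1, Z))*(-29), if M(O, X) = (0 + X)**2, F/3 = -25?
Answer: 2175/16 ≈ 135.94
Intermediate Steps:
F = -75 (F = 3*(-25) = -75)
Z = -1/4 ≈ -0.25000
M(O, X) = X**2
(F*M(-1, Z))*(-29) = -75*(-1/4)**2*(-29) = -75*1/16*(-29) = -75/16*(-29) = 2175/16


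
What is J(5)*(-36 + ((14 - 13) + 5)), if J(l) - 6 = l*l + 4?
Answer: -1050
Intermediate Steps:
J(l) = 10 + l² (J(l) = 6 + (l*l + 4) = 6 + (l² + 4) = 6 + (4 + l²) = 10 + l²)
J(5)*(-36 + ((14 - 13) + 5)) = (10 + 5²)*(-36 + ((14 - 13) + 5)) = (10 + 25)*(-36 + (1 + 5)) = 35*(-36 + 6) = 35*(-30) = -1050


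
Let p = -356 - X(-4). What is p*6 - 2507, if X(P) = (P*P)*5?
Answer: -5123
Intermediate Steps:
X(P) = 5*P² (X(P) = P²*5 = 5*P²)
p = -436 (p = -356 - 5*(-4)² = -356 - 5*16 = -356 - 1*80 = -356 - 80 = -436)
p*6 - 2507 = -436*6 - 2507 = -2616 - 2507 = -5123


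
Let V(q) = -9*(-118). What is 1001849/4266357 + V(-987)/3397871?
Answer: 3408684534613/14496530725947 ≈ 0.23514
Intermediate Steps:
V(q) = 1062
1001849/4266357 + V(-987)/3397871 = 1001849/4266357 + 1062/3397871 = 3408684534613/14496530725947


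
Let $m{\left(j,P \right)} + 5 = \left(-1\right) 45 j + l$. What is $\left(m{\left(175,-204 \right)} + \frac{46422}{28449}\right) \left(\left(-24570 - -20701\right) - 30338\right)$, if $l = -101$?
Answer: $\frac{862795738081}{3161} \approx 2.7295 \cdot 10^{8}$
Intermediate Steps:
$m{\left(j,P \right)} = -106 - 45 j$ ($m{\left(j,P \right)} = -5 + \left(\left(-1\right) 45 j - 101\right) = -5 - \left(101 + 45 j\right) = -106 - 45 j$)
$\left(m{\left(175,-204 \right)} + \frac{46422}{28449}\right) \left(\left(-24570 - -20701\right) - 30338\right) = \left(\left(-106 - 7875\right) + \frac{46422}{28449}\right) \left(\left(-24570 - -20701\right) - 30338\right) = \left(\left(-106 - 7875\right) + 46422 \cdot \frac{1}{28449}\right) \left(\left(-24570 + 20701\right) - 30338\right) = \left(-7981 + \frac{5158}{3161}\right) \left(-3869 - 30338\right) = \left(- \frac{25222783}{3161}\right) \left(-34207\right) = \frac{862795738081}{3161}$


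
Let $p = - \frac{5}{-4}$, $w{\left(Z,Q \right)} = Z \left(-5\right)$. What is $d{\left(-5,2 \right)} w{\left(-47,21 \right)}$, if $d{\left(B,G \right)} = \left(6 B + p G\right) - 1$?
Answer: $- \frac{13395}{2} \approx -6697.5$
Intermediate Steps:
$w{\left(Z,Q \right)} = - 5 Z$
$p = \frac{5}{4}$ ($p = \left(-5\right) \left(- \frac{1}{4}\right) = \frac{5}{4} \approx 1.25$)
$d{\left(B,G \right)} = -1 + 6 B + \frac{5 G}{4}$ ($d{\left(B,G \right)} = \left(6 B + \frac{5 G}{4}\right) - 1 = -1 + 6 B + \frac{5 G}{4}$)
$d{\left(-5,2 \right)} w{\left(-47,21 \right)} = \left(-1 + 6 \left(-5\right) + \frac{5}{4} \cdot 2\right) \left(\left(-5\right) \left(-47\right)\right) = \left(-1 - 30 + \frac{5}{2}\right) 235 = \left(- \frac{57}{2}\right) 235 = - \frac{13395}{2}$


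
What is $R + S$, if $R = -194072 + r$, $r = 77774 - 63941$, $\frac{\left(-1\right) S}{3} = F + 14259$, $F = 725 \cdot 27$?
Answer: $-281741$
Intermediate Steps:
$F = 19575$
$S = -101502$ ($S = - 3 \left(19575 + 14259\right) = \left(-3\right) 33834 = -101502$)
$r = 13833$
$R = -180239$ ($R = -194072 + 13833 = -180239$)
$R + S = -180239 - 101502 = -281741$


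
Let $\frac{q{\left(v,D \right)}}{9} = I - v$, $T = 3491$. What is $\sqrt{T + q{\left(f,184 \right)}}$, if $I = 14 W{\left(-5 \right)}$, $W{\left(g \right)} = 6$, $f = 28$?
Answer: $\sqrt{3995} \approx 63.206$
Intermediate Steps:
$I = 84$ ($I = 14 \cdot 6 = 84$)
$q{\left(v,D \right)} = 756 - 9 v$ ($q{\left(v,D \right)} = 9 \left(84 - v\right) = 756 - 9 v$)
$\sqrt{T + q{\left(f,184 \right)}} = \sqrt{3491 + \left(756 - 252\right)} = \sqrt{3491 + 504} = \sqrt{3995}$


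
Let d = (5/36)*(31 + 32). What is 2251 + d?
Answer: 9039/4 ≈ 2259.8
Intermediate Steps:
d = 35/4 (d = (5*(1/36))*63 = (5/36)*63 = 35/4 ≈ 8.7500)
2251 + d = 2251 + 35/4 = 9039/4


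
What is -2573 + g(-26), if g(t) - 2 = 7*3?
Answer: -2550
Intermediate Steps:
g(t) = 23 (g(t) = 2 + 7*3 = 2 + 21 = 23)
-2573 + g(-26) = -2573 + 23 = -2550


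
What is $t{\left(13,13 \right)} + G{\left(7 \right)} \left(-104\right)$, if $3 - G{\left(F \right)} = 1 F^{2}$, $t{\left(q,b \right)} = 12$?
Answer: $4796$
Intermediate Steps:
$G{\left(F \right)} = 3 - F^{2}$ ($G{\left(F \right)} = 3 - 1 F^{2} = 3 - F^{2}$)
$t{\left(13,13 \right)} + G{\left(7 \right)} \left(-104\right) = 12 + \left(3 - 7^{2}\right) \left(-104\right) = 12 + \left(3 - 49\right) \left(-104\right) = 12 - -4784 = 12 + 4784 = 4796$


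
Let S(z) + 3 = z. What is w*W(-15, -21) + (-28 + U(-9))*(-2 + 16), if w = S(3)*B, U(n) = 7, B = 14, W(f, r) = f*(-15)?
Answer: -294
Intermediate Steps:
W(f, r) = -15*f
S(z) = -3 + z
w = 0 (w = (-3 + 3)*14 = 0*14 = 0)
w*W(-15, -21) + (-28 + U(-9))*(-2 + 16) = 0*(-15*(-15)) + (-28 + 7)*(-2 + 16) = 0*225 - 21*14 = 0 - 294 = -294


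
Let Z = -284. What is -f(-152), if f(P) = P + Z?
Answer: 436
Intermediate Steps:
f(P) = -284 + P (f(P) = P - 284 = -284 + P)
-f(-152) = -(-284 - 152) = -1*(-436) = 436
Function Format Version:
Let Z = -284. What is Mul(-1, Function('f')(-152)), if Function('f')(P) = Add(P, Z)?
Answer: 436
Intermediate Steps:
Function('f')(P) = Add(-284, P) (Function('f')(P) = Add(P, -284) = Add(-284, P))
Mul(-1, Function('f')(-152)) = Mul(-1, Add(-284, -152)) = Mul(-1, -436) = 436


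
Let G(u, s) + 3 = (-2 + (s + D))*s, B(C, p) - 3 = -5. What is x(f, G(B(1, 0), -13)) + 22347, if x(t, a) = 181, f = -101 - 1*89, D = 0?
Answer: 22528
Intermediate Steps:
f = -190 (f = -101 - 89 = -190)
B(C, p) = -2 (B(C, p) = 3 - 5 = -2)
G(u, s) = -3 + s*(-2 + s) (G(u, s) = -3 + (-2 + (s + 0))*s = -3 + (-2 + s)*s = -3 + s*(-2 + s))
x(f, G(B(1, 0), -13)) + 22347 = 181 + 22347 = 22528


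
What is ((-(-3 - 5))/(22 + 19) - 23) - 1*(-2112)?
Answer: 85657/41 ≈ 2089.2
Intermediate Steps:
((-(-3 - 5))/(22 + 19) - 23) - 1*(-2112) = ((-1*(-8))/41 - 23) + 2112 = ((1/41)*8 - 23) + 2112 = (8/41 - 23) + 2112 = -935/41 + 2112 = 85657/41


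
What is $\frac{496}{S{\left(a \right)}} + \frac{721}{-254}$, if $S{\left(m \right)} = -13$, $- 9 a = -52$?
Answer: $- \frac{135357}{3302} \approx -40.992$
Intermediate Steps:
$a = \frac{52}{9}$ ($a = \left(- \frac{1}{9}\right) \left(-52\right) = \frac{52}{9} \approx 5.7778$)
$\frac{496}{S{\left(a \right)}} + \frac{721}{-254} = \frac{496}{-13} + \frac{721}{-254} = 496 \left(- \frac{1}{13}\right) + 721 \left(- \frac{1}{254}\right) = - \frac{496}{13} - \frac{721}{254} = - \frac{135357}{3302}$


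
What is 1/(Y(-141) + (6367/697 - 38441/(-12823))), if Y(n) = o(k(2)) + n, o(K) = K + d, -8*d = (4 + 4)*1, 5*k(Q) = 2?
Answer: -44688155/5785655658 ≈ -0.0077240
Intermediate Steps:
k(Q) = ⅖ (k(Q) = (⅕)*2 = ⅖)
d = -1 (d = -(4 + 4)/8 = -1 ≈ -1.0000)
o(K) = -1 + K (o(K) = K - 1 = -1 + K)
Y(n) = -⅗ + n (Y(n) = (-1 + ⅖) + n = -⅗ + n)
1/(Y(-141) + (6367/697 - 38441/(-12823))) = 1/((-⅗ - 141) + (6367/697 - 38441/(-12823))) = 1/(-708/5 + (6367*(1/697) - 38441*(-1/12823))) = 1/(-708/5 + (6367/697 + 38441/12823)) = 1/(-708/5 + 108437418/8937631) = 1/(-5785655658/44688155) = -44688155/5785655658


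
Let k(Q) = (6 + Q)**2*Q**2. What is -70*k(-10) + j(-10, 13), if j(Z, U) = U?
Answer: -111987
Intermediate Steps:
k(Q) = Q**2*(6 + Q)**2
-70*k(-10) + j(-10, 13) = -70*(-10)**2*(6 - 10)**2 + 13 = -7000*(-4)**2 + 13 = -7000*16 + 13 = -70*1600 + 13 = -112000 + 13 = -111987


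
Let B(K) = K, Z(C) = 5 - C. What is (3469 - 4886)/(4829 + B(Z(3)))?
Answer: -1417/4831 ≈ -0.29331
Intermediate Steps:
(3469 - 4886)/(4829 + B(Z(3))) = (3469 - 4886)/(4829 + (5 - 1*3)) = -1417/(4829 + (5 - 3)) = -1417/(4829 + 2) = -1417/4831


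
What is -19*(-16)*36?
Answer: 10944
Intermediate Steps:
-19*(-16)*36 = 304*36 = 10944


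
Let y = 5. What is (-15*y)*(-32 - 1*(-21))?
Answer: 825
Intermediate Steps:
(-15*y)*(-32 - 1*(-21)) = (-15*5)*(-32 - 1*(-21)) = -75*(-32 + 21) = -75*(-11) = 825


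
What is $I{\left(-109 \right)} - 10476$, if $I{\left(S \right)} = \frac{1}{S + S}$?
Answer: $- \frac{2283769}{218} \approx -10476.0$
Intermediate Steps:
$I{\left(S \right)} = \frac{1}{2 S}$
$I{\left(-109 \right)} - 10476 = \frac{1}{2 \left(-109\right)} - 10476 = \frac{1}{2} \left(- \frac{1}{109}\right) - 10476 = - \frac{1}{218} - 10476 = - \frac{2283769}{218}$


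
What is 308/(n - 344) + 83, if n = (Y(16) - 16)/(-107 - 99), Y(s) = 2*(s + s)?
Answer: 727781/8864 ≈ 82.105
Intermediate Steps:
Y(s) = 4*s (Y(s) = 2*(2*s) = 4*s)
n = -24/103 (n = (4*16 - 16)/(-107 - 99) = (64 - 16)/(-206) = 48*(-1/206) = -24/103 ≈ -0.23301)
308/(n - 344) + 83 = 308/(-24/103 - 344) + 83 = 308/(-35456/103) + 83 = -103/35456*308 + 83 = -7931/8864 + 83 = 727781/8864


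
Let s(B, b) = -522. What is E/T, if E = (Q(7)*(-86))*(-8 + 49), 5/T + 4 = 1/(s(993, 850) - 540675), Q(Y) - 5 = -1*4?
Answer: 7633046014/2705985 ≈ 2820.8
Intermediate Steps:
Q(Y) = 1 (Q(Y) = 5 - 1*4 = 5 - 4 = 1)
T = -2705985/2164789 (T = 5/(-4 + 1/(-522 - 540675)) = 5/(-4 + 1/(-541197)) = 5/(-4 - 1/541197) = 5/(-2164789/541197) = 5*(-541197/2164789) = -2705985/2164789 ≈ -1.2500)
E = -3526 (E = (1*(-86))*(-8 + 49) = -86*41 = -3526)
E/T = -3526/(-2705985/2164789) = -3526*(-2164789/2705985) = 7633046014/2705985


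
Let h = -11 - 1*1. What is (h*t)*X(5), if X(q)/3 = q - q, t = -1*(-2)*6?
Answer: 0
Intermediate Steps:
t = 12 (t = 2*6 = 12)
h = -12 (h = -11 - 1 = -12)
X(q) = 0 (X(q) = 3*(q - q) = 3*0 = 0)
(h*t)*X(5) = -12*12*0 = -144*0 = 0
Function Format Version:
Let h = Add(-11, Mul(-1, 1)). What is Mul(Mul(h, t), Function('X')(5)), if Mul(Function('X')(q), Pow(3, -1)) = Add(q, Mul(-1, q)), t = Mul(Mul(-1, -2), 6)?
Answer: 0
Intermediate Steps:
t = 12 (t = Mul(2, 6) = 12)
h = -12 (h = Add(-11, -1) = -12)
Function('X')(q) = 0 (Function('X')(q) = Mul(3, Add(q, Mul(-1, q))) = Mul(3, 0) = 0)
Mul(Mul(h, t), Function('X')(5)) = Mul(Mul(-12, 12), 0) = Mul(-144, 0) = 0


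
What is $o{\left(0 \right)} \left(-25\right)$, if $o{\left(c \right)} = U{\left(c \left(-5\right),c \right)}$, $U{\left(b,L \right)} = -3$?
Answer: $75$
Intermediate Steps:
$o{\left(c \right)} = -3$
$o{\left(0 \right)} \left(-25\right) = \left(-3\right) \left(-25\right) = 75$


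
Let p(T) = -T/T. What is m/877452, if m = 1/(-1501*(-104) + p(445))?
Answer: 1/136972889556 ≈ 7.3007e-12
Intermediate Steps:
p(T) = -1 (p(T) = -1*1 = -1)
m = 1/156103 (m = 1/(-1501*(-104) - 1) = 1/(156104 - 1) = 1/156103 ≈ 6.4060e-6)
m/877452 = (1/156103)/877452 = (1/156103)*(1/877452) = 1/136972889556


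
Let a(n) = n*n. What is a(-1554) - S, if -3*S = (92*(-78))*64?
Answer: 2261828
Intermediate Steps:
a(n) = n²
S = 153088 (S = -92*(-78)*64/3 = -(-2392)*64 = -⅓*(-459264) = 153088)
a(-1554) - S = (-1554)² - 1*153088 = 2414916 - 153088 = 2261828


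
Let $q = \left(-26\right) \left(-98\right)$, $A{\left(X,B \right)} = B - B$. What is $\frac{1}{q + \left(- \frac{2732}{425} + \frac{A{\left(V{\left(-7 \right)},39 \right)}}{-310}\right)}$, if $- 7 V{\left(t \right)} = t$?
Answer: $\frac{425}{1080168} \approx 0.00039346$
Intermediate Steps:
$V{\left(t \right)} = - \frac{t}{7}$
$A{\left(X,B \right)} = 0$
$q = 2548$
$\frac{1}{q + \left(- \frac{2732}{425} + \frac{A{\left(V{\left(-7 \right)},39 \right)}}{-310}\right)} = \frac{1}{2548 + \left(- \frac{2732}{425} + \frac{0}{-310}\right)} = \frac{1}{2548 + \left(\left(-2732\right) \frac{1}{425} + 0 \left(- \frac{1}{310}\right)\right)} = \frac{1}{2548 + \left(- \frac{2732}{425} + 0\right)} = \frac{1}{2548 - \frac{2732}{425}} = \frac{1}{\frac{1080168}{425}} = \frac{425}{1080168}$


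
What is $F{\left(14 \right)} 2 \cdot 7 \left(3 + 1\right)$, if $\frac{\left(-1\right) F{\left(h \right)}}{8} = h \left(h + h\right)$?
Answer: $-175616$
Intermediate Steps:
$F{\left(h \right)} = - 16 h^{2}$ ($F{\left(h \right)} = - 8 h \left(h + h\right) = - 8 h 2 h = - 8 \cdot 2 h^{2} = - 16 h^{2}$)
$F{\left(14 \right)} 2 \cdot 7 \left(3 + 1\right) = - 16 \cdot 14^{2} \cdot 2 \cdot 7 \left(3 + 1\right) = \left(-16\right) 196 \cdot 2 \cdot 7 \cdot 4 = \left(-3136\right) 2 \cdot 28 = \left(-6272\right) 28 = -175616$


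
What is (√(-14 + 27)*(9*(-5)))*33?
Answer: -1485*√13 ≈ -5354.2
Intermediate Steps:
(√(-14 + 27)*(9*(-5)))*33 = (√13*(-45))*33 = -45*√13*33 = -1485*√13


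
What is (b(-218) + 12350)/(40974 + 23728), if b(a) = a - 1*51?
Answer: 12081/64702 ≈ 0.18672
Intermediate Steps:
b(a) = -51 + a (b(a) = a - 51 = -51 + a)
(b(-218) + 12350)/(40974 + 23728) = ((-51 - 218) + 12350)/(40974 + 23728) = (-269 + 12350)/64702 = 12081*(1/64702) = 12081/64702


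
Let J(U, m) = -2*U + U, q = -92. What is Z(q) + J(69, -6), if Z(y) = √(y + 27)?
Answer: -69 + I*√65 ≈ -69.0 + 8.0623*I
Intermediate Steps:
Z(y) = √(27 + y)
J(U, m) = -U
Z(q) + J(69, -6) = √(27 - 92) - 1*69 = √(-65) - 69 = I*√65 - 69 = -69 + I*√65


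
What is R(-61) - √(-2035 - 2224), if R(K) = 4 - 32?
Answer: -28 - I*√4259 ≈ -28.0 - 65.261*I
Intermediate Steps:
R(K) = -28
R(-61) - √(-2035 - 2224) = -28 - √(-2035 - 2224) = -28 - √(-4259) = -28 - I*√4259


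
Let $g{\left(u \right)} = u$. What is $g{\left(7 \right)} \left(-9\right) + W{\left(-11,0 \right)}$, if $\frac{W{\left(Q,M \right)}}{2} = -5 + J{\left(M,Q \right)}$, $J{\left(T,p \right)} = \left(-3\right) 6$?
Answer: $-109$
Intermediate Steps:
$J{\left(T,p \right)} = -18$
$W{\left(Q,M \right)} = -46$ ($W{\left(Q,M \right)} = 2 \left(-5 - 18\right) = 2 \left(-23\right) = -46$)
$g{\left(7 \right)} \left(-9\right) + W{\left(-11,0 \right)} = 7 \left(-9\right) - 46 = -63 - 46 = -109$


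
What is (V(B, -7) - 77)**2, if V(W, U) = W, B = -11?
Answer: 7744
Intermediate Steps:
(V(B, -7) - 77)**2 = (-11 - 77)**2 = (-88)**2 = 7744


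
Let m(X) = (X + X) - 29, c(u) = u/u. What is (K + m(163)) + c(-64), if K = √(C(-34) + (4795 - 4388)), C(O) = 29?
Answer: 298 + 2*√109 ≈ 318.88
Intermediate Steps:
c(u) = 1
K = 2*√109 (K = √(29 + (4795 - 4388)) = √(29 + 407) = √436 = 2*√109 ≈ 20.881)
m(X) = -29 + 2*X (m(X) = 2*X - 29 = -29 + 2*X)
(K + m(163)) + c(-64) = (2*√109 + (-29 + 2*163)) + 1 = (2*√109 + (-29 + 326)) + 1 = (2*√109 + 297) + 1 = (297 + 2*√109) + 1 = 298 + 2*√109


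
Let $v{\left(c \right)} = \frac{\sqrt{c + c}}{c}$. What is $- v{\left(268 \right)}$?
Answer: $- \frac{\sqrt{134}}{134} \approx -0.086387$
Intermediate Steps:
$v{\left(c \right)} = \frac{\sqrt{2}}{\sqrt{c}}$ ($v{\left(c \right)} = \frac{\sqrt{2 c}}{c} = \frac{\sqrt{2} \sqrt{c}}{c} = \frac{\sqrt{2}}{\sqrt{c}}$)
$- v{\left(268 \right)} = - \frac{\sqrt{2}}{2 \sqrt{67}} = - \sqrt{2} \frac{\sqrt{67}}{134} = - \frac{\sqrt{134}}{134}$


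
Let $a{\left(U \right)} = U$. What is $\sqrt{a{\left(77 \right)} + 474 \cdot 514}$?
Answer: $\sqrt{243713} \approx 493.67$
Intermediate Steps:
$\sqrt{a{\left(77 \right)} + 474 \cdot 514} = \sqrt{77 + 474 \cdot 514} = \sqrt{77 + 243636} = \sqrt{243713}$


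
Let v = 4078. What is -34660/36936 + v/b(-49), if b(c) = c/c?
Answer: 37647587/9234 ≈ 4077.1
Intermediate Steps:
b(c) = 1
-34660/36936 + v/b(-49) = -34660/36936 + 4078/1 = -34660*1/36936 + 4078*1 = -8665/9234 + 4078 = 37647587/9234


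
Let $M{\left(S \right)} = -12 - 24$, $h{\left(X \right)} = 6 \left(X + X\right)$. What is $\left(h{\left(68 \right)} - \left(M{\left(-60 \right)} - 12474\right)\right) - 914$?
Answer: $12412$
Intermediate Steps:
$h{\left(X \right)} = 12 X$ ($h{\left(X \right)} = 6 \cdot 2 X = 12 X$)
$M{\left(S \right)} = -36$ ($M{\left(S \right)} = -12 - 24 = -36$)
$\left(h{\left(68 \right)} - \left(M{\left(-60 \right)} - 12474\right)\right) - 914 = \left(12 \cdot 68 - \left(-36 - 12474\right)\right) - 914 = \left(816 - -12510\right) - 914 = \left(816 + 12510\right) - 914 = 13326 - 914 = 12412$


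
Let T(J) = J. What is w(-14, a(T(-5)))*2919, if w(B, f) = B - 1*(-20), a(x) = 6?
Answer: 17514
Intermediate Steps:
w(B, f) = 20 + B (w(B, f) = B + 20 = 20 + B)
w(-14, a(T(-5)))*2919 = (20 - 14)*2919 = 6*2919 = 17514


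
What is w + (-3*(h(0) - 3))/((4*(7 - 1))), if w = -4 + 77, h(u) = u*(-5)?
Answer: 587/8 ≈ 73.375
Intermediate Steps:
h(u) = -5*u
w = 73
w + (-3*(h(0) - 3))/((4*(7 - 1))) = 73 + (-3*(-5*0 - 3))/((4*(7 - 1))) = 73 + (-3*(0 - 3))/((4*6)) = 73 + (-3*(-3))/24 = 73 + (1/24)*9 = 73 + 3/8 = 587/8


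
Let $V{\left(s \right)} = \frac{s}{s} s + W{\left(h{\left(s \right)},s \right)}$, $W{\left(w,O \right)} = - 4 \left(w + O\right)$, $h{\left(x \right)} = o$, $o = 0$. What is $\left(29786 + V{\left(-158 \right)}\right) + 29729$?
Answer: $59989$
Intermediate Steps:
$h{\left(x \right)} = 0$
$W{\left(w,O \right)} = - 4 O - 4 w$ ($W{\left(w,O \right)} = - 4 \left(O + w\right) = - 4 O - 4 w$)
$V{\left(s \right)} = - 3 s$ ($V{\left(s \right)} = \frac{s}{s} s - 4 s = 1 s + \left(- 4 s + 0\right) = s - 4 s = - 3 s$)
$\left(29786 + V{\left(-158 \right)}\right) + 29729 = \left(29786 - -474\right) + 29729 = \left(29786 + 474\right) + 29729 = 30260 + 29729 = 59989$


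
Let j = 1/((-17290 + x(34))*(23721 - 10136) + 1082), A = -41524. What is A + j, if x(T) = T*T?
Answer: -9101201585393/219179308 ≈ -41524.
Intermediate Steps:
x(T) = T²
j = -1/219179308 (j = 1/((-17290 + 34²)*(23721 - 10136) + 1082) = 1/((-17290 + 1156)*13585 + 1082) = 1/(-16134*13585 + 1082) = 1/(-219180390 + 1082) = 1/(-219179308) = -1/219179308 ≈ -4.5625e-9)
A + j = -41524 - 1/219179308 = -9101201585393/219179308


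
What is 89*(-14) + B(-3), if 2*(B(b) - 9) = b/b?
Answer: -2473/2 ≈ -1236.5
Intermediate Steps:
B(b) = 19/2 (B(b) = 9 + (b/b)/2 = 9 + (1/2)*1 = 9 + 1/2 = 19/2)
89*(-14) + B(-3) = 89*(-14) + 19/2 = -1246 + 19/2 = -2473/2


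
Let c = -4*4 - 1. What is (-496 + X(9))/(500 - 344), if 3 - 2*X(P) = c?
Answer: -81/26 ≈ -3.1154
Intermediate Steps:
c = -17 (c = -16 - 1 = -17)
X(P) = 10 (X(P) = 3/2 - ½*(-17) = 3/2 + 17/2 = 10)
(-496 + X(9))/(500 - 344) = (-496 + 10)/(500 - 344) = -486/156 = -486*1/156 = -81/26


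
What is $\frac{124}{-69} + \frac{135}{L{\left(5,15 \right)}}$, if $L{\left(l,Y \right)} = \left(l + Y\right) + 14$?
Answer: $\frac{5099}{2346} \approx 2.1735$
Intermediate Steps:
$L{\left(l,Y \right)} = 14 + Y + l$ ($L{\left(l,Y \right)} = \left(Y + l\right) + 14 = 14 + Y + l$)
$\frac{124}{-69} + \frac{135}{L{\left(5,15 \right)}} = \frac{124}{-69} + \frac{135}{14 + 15 + 5} = 124 \left(- \frac{1}{69}\right) + \frac{135}{34} = - \frac{124}{69} + 135 \cdot \frac{1}{34} = - \frac{124}{69} + \frac{135}{34} = \frac{5099}{2346}$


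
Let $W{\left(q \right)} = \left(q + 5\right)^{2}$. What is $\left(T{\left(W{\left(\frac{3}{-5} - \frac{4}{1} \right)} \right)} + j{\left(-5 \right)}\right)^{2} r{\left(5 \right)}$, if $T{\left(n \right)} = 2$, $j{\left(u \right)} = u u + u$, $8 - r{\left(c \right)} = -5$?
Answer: $6292$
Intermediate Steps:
$r{\left(c \right)} = 13$ ($r{\left(c \right)} = 8 - -5 = 8 + 5 = 13$)
$j{\left(u \right)} = u + u^{2}$ ($j{\left(u \right)} = u^{2} + u = u + u^{2}$)
$W{\left(q \right)} = \left(5 + q\right)^{2}$
$\left(T{\left(W{\left(\frac{3}{-5} - \frac{4}{1} \right)} \right)} + j{\left(-5 \right)}\right)^{2} r{\left(5 \right)} = \left(2 - 5 \left(1 - 5\right)\right)^{2} \cdot 13 = \left(2 - -20\right)^{2} \cdot 13 = \left(2 + 20\right)^{2} \cdot 13 = 22^{2} \cdot 13 = 484 \cdot 13 = 6292$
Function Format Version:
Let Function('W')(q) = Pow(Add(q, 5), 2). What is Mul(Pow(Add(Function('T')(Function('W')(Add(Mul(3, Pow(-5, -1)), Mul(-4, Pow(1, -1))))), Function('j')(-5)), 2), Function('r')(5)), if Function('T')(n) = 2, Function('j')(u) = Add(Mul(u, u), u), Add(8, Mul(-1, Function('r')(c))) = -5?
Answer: 6292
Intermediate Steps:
Function('r')(c) = 13 (Function('r')(c) = Add(8, Mul(-1, -5)) = Add(8, 5) = 13)
Function('j')(u) = Add(u, Pow(u, 2)) (Function('j')(u) = Add(Pow(u, 2), u) = Add(u, Pow(u, 2)))
Function('W')(q) = Pow(Add(5, q), 2)
Mul(Pow(Add(Function('T')(Function('W')(Add(Mul(3, Pow(-5, -1)), Mul(-4, Pow(1, -1))))), Function('j')(-5)), 2), Function('r')(5)) = Mul(Pow(Add(2, Mul(-5, Add(1, -5))), 2), 13) = Mul(Pow(Add(2, Mul(-5, -4)), 2), 13) = Mul(Pow(Add(2, 20), 2), 13) = Mul(Pow(22, 2), 13) = Mul(484, 13) = 6292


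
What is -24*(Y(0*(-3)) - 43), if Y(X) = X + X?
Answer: 1032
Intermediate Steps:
Y(X) = 2*X
-24*(Y(0*(-3)) - 43) = -24*(2*(0*(-3)) - 43) = -24*(2*0 - 43) = -24*(0 - 43) = -24*(-43) = 1032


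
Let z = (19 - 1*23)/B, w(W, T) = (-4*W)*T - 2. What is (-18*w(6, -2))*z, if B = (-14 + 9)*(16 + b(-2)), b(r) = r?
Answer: -1656/35 ≈ -47.314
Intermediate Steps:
w(W, T) = -2 - 4*T*W (w(W, T) = -4*T*W - 2 = -2 - 4*T*W)
B = -70 (B = (-14 + 9)*(16 - 2) = -5*14 = -70)
z = 2/35 (z = (19 - 1*23)/(-70) = (19 - 23)*(-1/70) = -4*(-1/70) = 2/35 ≈ 0.057143)
(-18*w(6, -2))*z = -18*(-2 - 4*(-2)*6)*(2/35) = -18*(-2 + 48)*(2/35) = -18*46*(2/35) = -828*2/35 = -1656/35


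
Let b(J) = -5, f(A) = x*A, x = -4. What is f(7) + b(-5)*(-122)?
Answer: 582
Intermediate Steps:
f(A) = -4*A
f(7) + b(-5)*(-122) = -4*7 - 5*(-122) = -28 + 610 = 582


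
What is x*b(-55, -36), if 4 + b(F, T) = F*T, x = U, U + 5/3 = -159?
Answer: -952432/3 ≈ -3.1748e+5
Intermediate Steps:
U = -482/3 (U = -5/3 - 159 = -482/3 ≈ -160.67)
x = -482/3 ≈ -160.67
b(F, T) = -4 + F*T
x*b(-55, -36) = -482*(-4 - 55*(-36))/3 = -482*(-4 + 1980)/3 = -482/3*1976 = -952432/3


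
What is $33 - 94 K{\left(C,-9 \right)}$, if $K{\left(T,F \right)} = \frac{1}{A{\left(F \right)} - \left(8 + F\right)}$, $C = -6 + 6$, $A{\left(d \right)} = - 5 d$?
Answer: $\frac{712}{23} \approx 30.957$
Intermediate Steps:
$C = 0$
$K{\left(T,F \right)} = \frac{1}{-8 - 6 F}$ ($K{\left(T,F \right)} = \frac{1}{- 5 F - \left(8 + F\right)} = \frac{1}{-8 - 6 F}$)
$33 - 94 K{\left(C,-9 \right)} = 33 - 94 \left(- \frac{1}{8 + 6 \left(-9\right)}\right) = 33 - 94 \left(- \frac{1}{8 - 54}\right) = 33 - 94 \left(- \frac{1}{-46}\right) = 33 - 94 \left(\left(-1\right) \left(- \frac{1}{46}\right)\right) = 33 - \frac{47}{23} = \frac{712}{23}$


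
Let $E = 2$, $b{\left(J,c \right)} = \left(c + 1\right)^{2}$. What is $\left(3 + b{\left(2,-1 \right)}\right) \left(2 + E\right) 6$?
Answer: $72$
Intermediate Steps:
$b{\left(J,c \right)} = \left(1 + c\right)^{2}$
$\left(3 + b{\left(2,-1 \right)}\right) \left(2 + E\right) 6 = \left(3 + \left(1 - 1\right)^{2}\right) \left(2 + 2\right) 6 = \left(3 + 0^{2}\right) 4 \cdot 6 = \left(3 + 0\right) 24 = 3 \cdot 24 = 72$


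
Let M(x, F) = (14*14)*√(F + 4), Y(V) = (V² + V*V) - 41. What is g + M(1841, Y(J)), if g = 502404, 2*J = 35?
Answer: 502404 + 98*√2302 ≈ 5.0711e+5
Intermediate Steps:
J = 35/2 (J = (½)*35 = 35/2 ≈ 17.500)
Y(V) = -41 + 2*V² (Y(V) = (V² + V²) - 41 = 2*V² - 41 = -41 + 2*V²)
M(x, F) = 196*√(4 + F)
g + M(1841, Y(J)) = 502404 + 196*√(4 + (-41 + 2*(35/2)²)) = 502404 + 196*√(4 + (-41 + 2*(1225/4))) = 502404 + 196*√(4 + (-41 + 1225/2)) = 502404 + 196*√(4 + 1143/2) = 502404 + 196*√(1151/2) = 502404 + 196*(√2302/2) = 502404 + 98*√2302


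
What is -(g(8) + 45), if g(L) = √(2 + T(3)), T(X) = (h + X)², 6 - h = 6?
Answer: -45 - √11 ≈ -48.317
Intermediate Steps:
h = 0 (h = 6 - 1*6 = 6 - 6 = 0)
T(X) = X² (T(X) = (0 + X)² = X²)
g(L) = √11 (g(L) = √(2 + 3²) = √(2 + 9) = √11)
-(g(8) + 45) = -(√11 + 45) = -(45 + √11) = -45 - √11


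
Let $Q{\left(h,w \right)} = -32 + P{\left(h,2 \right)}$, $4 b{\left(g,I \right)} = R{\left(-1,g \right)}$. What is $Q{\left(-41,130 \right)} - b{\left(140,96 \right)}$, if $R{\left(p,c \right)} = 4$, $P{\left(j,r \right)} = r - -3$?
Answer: $-28$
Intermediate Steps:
$P{\left(j,r \right)} = 3 + r$ ($P{\left(j,r \right)} = r + 3 = 3 + r$)
$b{\left(g,I \right)} = 1$ ($b{\left(g,I \right)} = \frac{1}{4} \cdot 4 = 1$)
$Q{\left(h,w \right)} = -27$ ($Q{\left(h,w \right)} = -32 + \left(3 + 2\right) = -32 + 5 = -27$)
$Q{\left(-41,130 \right)} - b{\left(140,96 \right)} = -27 - 1 = -28$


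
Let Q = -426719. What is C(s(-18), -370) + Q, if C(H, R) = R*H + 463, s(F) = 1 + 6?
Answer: -428846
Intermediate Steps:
s(F) = 7
C(H, R) = 463 + H*R (C(H, R) = H*R + 463 = 463 + H*R)
C(s(-18), -370) + Q = (463 + 7*(-370)) - 426719 = (463 - 2590) - 426719 = -2127 - 426719 = -428846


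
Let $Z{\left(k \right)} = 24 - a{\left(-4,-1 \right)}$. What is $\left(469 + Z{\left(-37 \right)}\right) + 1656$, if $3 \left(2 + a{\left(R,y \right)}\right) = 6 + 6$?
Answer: $2147$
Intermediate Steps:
$a{\left(R,y \right)} = 2$ ($a{\left(R,y \right)} = -2 + \frac{6 + 6}{3} = -2 + \frac{1}{3} \cdot 12 = -2 + 4 = 2$)
$Z{\left(k \right)} = 22$ ($Z{\left(k \right)} = 24 - 2 = 22$)
$\left(469 + Z{\left(-37 \right)}\right) + 1656 = \left(469 + 22\right) + 1656 = 491 + 1656 = 2147$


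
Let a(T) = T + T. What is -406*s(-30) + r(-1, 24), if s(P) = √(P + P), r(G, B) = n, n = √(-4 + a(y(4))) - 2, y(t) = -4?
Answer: -2 - 812*I*√15 + 2*I*√3 ≈ -2.0 - 3141.4*I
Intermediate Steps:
a(T) = 2*T
n = -2 + 2*I*√3 (n = √(-4 + 2*(-4)) - 2 = √(-4 - 8) - 2 = √(-12) - 2 = 2*I*√3 - 2 = -2 + 2*I*√3 ≈ -2.0 + 3.4641*I)
r(G, B) = -2 + 2*I*√3
s(P) = √2*√P (s(P) = √(2*P) = √2*√P)
-406*s(-30) + r(-1, 24) = -406*√2*√(-30) + (-2 + 2*I*√3) = -406*√2*I*√30 + (-2 + 2*I*√3) = -812*I*√15 + (-2 + 2*I*√3) = -2 - 812*I*√15 + 2*I*√3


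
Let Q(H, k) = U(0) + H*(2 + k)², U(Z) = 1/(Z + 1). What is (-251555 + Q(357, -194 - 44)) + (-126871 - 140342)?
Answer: 19364705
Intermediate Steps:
U(Z) = 1/(1 + Z)
Q(H, k) = 1 + H*(2 + k)² (Q(H, k) = 1/(1 + 0) + H*(2 + k)² = 1/1 + H*(2 + k)² = 1 + H*(2 + k)²)
(-251555 + Q(357, -194 - 44)) + (-126871 - 140342) = (-251555 + (1 + 357*(2 + (-194 - 44))²)) + (-126871 - 140342) = (-251555 + (1 + 357*(2 - 238)²)) - 267213 = (-251555 + (1 + 357*(-236)²)) - 267213 = (-251555 + (1 + 357*55696)) - 267213 = (-251555 + (1 + 19883472)) - 267213 = (-251555 + 19883473) - 267213 = 19631918 - 267213 = 19364705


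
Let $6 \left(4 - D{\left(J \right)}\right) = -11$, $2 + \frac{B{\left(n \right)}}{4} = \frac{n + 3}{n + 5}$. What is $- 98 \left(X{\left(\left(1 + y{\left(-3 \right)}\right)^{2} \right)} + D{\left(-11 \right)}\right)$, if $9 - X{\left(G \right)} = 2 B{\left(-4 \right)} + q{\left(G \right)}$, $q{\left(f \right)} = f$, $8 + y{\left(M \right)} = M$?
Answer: $\frac{17983}{3} \approx 5994.3$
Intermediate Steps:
$y{\left(M \right)} = -8 + M$
$B{\left(n \right)} = -8 + \frac{4 \left(3 + n\right)}{5 + n}$ ($B{\left(n \right)} = -8 + 4 \frac{n + 3}{n + 5} = -8 + 4 \frac{3 + n}{5 + n} = -8 + \frac{4 \left(3 + n\right)}{5 + n}$)
$D{\left(J \right)} = \frac{35}{6}$ ($D{\left(J \right)} = 4 - - \frac{11}{6} = 4 + \frac{11}{6} = \frac{35}{6}$)
$X{\left(G \right)} = 33 - G$ ($X{\left(G \right)} = 9 - \left(2 \frac{4 \left(-7 - -4\right)}{5 - 4} + G\right) = 9 - \left(2 \frac{4 \left(-7 + 4\right)}{1} + G\right) = 9 - \left(2 \cdot 4 \cdot 1 \left(-3\right) + G\right) = 9 - \left(2 \left(-12\right) + G\right) = 9 - \left(-24 + G\right) = 33 - G$)
$- 98 \left(X{\left(\left(1 + y{\left(-3 \right)}\right)^{2} \right)} + D{\left(-11 \right)}\right) = - 98 \left(\left(33 - \left(1 - 11\right)^{2}\right) + \frac{35}{6}\right) = - 98 \left(\left(33 - \left(-10\right)^{2}\right) + \frac{35}{6}\right) = - 98 \left(\left(33 - 100\right) + \frac{35}{6}\right) = - 98 \left(-67 + \frac{35}{6}\right) = \left(-98\right) \left(- \frac{367}{6}\right) = \frac{17983}{3}$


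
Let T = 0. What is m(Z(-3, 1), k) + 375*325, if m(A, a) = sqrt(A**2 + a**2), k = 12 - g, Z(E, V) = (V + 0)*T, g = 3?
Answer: 121884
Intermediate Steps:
Z(E, V) = 0 (Z(E, V) = (V + 0)*0 = V*0 = 0)
k = 9 (k = 12 - 1*3 = 12 - 3 = 9)
m(Z(-3, 1), k) + 375*325 = sqrt(0**2 + 9**2) + 375*325 = sqrt(0 + 81) + 121875 = sqrt(81) + 121875 = 9 + 121875 = 121884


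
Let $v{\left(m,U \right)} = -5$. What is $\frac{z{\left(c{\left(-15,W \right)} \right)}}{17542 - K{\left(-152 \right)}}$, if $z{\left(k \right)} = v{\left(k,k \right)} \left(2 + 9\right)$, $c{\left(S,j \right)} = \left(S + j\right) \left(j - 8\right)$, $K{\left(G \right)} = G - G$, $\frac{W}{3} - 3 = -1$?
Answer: $- \frac{55}{17542} \approx -0.0031353$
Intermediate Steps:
$W = 6$ ($W = 9 + 3 \left(-1\right) = 9 - 3 = 6$)
$K{\left(G \right)} = 0$
$c{\left(S,j \right)} = \left(-8 + j\right) \left(S + j\right)$ ($c{\left(S,j \right)} = \left(S + j\right) \left(-8 + j\right) = \left(-8 + j\right) \left(S + j\right)$)
$z{\left(k \right)} = -55$ ($z{\left(k \right)} = - 5 \left(2 + 9\right) = \left(-5\right) 11 = -55$)
$\frac{z{\left(c{\left(-15,W \right)} \right)}}{17542 - K{\left(-152 \right)}} = - \frac{55}{17542 - 0} = - \frac{55}{17542 + 0} = - \frac{55}{17542}$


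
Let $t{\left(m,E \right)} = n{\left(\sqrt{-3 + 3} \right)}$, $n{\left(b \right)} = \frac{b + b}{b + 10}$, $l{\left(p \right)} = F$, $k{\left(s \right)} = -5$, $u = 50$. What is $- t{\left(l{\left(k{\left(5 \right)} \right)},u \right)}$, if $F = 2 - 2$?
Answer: $0$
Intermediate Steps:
$F = 0$ ($F = 2 - 2 = 0$)
$l{\left(p \right)} = 0$
$n{\left(b \right)} = \frac{2 b}{10 + b}$
$t{\left(m,E \right)} = 0$ ($t{\left(m,E \right)} = \frac{2 \sqrt{-3 + 3}}{10 + \sqrt{-3 + 3}} = \frac{2 \sqrt{0}}{10 + \sqrt{0}} = 2 \cdot 0 \frac{1}{10 + 0} = 2 \cdot 0 \cdot \frac{1}{10} = 0$)
$- t{\left(l{\left(k{\left(5 \right)} \right)},u \right)} = \left(-1\right) 0 = 0$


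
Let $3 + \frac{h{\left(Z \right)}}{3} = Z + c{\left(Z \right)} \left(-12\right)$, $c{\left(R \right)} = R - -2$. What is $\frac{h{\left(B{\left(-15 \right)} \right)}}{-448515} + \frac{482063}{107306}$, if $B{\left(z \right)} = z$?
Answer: $\frac{24018673529}{5347594510} \approx 4.4915$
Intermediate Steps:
$c{\left(R \right)} = 2 + R$ ($c{\left(R \right)} = R + 2 = 2 + R$)
$h{\left(Z \right)} = -81 - 33 Z$ ($h{\left(Z \right)} = -9 + 3 \left(Z + \left(2 + Z\right) \left(-12\right)\right) = -9 + 3 \left(Z - \left(24 + 12 Z\right)\right) = -9 + 3 \left(-24 - 11 Z\right) = -9 - \left(72 + 33 Z\right) = -81 - 33 Z$)
$\frac{h{\left(B{\left(-15 \right)} \right)}}{-448515} + \frac{482063}{107306} = \frac{-81 - -495}{-448515} + \frac{482063}{107306} = \left(-81 + 495\right) \left(- \frac{1}{448515}\right) + 482063 \cdot \frac{1}{107306} = 414 \left(- \frac{1}{448515}\right) + \frac{482063}{107306} = - \frac{46}{49835} + \frac{482063}{107306} = \frac{24018673529}{5347594510}$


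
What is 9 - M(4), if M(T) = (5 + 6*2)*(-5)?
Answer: 94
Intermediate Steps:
M(T) = -85 (M(T) = (5 + 12)*(-5) = 17*(-5) = -85)
9 - M(4) = 9 - 1*(-85) = 9 + 85 = 94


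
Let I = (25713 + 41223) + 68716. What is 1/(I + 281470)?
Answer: 1/417122 ≈ 2.3974e-6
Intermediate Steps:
I = 135652 (I = 66936 + 68716 = 135652)
1/(I + 281470) = 1/(135652 + 281470) = 1/417122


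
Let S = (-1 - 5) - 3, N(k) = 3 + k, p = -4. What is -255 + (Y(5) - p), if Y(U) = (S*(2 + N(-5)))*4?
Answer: -251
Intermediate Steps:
S = -9 (S = -6 - 3 = -9)
Y(U) = 0 (Y(U) = -9*(2 + (3 - 5))*4 = -9*(2 - 2)*4 = -9*0*4 = 0*4 = 0)
-255 + (Y(5) - p) = -255 + (0 - 1*(-4)) = -255 + (0 + 4) = -255 + 4 = -251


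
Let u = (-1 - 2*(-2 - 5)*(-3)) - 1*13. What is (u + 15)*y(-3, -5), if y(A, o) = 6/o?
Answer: 246/5 ≈ 49.200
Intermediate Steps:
u = -56 (u = (-1 - 2*(-7)*(-3)) - 13 = (-1 + 14*(-3)) - 13 = (-1 - 42) - 13 = -43 - 13 = -56)
(u + 15)*y(-3, -5) = (-56 + 15)*(6/(-5)) = -246*(-1)/5 = -41*(-6/5) = 246/5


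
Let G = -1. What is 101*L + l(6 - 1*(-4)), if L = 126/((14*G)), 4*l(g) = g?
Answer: -1813/2 ≈ -906.50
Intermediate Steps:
l(g) = g/4
L = -9 (L = 126/((14*(-1))) = 126/(-14) = 126*(-1/14) = -9)
101*L + l(6 - 1*(-4)) = 101*(-9) + (6 - 1*(-4))/4 = -909 + (6 + 4)/4 = -909 + (¼)*10 = -909 + 5/2 = -1813/2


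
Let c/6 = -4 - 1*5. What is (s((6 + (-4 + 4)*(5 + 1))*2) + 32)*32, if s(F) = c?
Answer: -704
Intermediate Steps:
c = -54 (c = 6*(-4 - 1*5) = 6*(-4 - 5) = 6*(-9) = -54)
s(F) = -54
(s((6 + (-4 + 4)*(5 + 1))*2) + 32)*32 = (-54 + 32)*32 = -22*32 = -704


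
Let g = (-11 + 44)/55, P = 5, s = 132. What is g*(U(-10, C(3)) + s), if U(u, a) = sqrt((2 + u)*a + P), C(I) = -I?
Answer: 396/5 + 3*sqrt(29)/5 ≈ 82.431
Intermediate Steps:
U(u, a) = sqrt(5 + a*(2 + u)) (U(u, a) = sqrt((2 + u)*a + 5) = sqrt(a*(2 + u) + 5) = sqrt(5 + a*(2 + u)))
g = 3/5 (g = 33*(1/55) = 3/5 ≈ 0.60000)
g*(U(-10, C(3)) + s) = 3*(sqrt(5 + 2*(-1*3) - 1*3*(-10)) + 132)/5 = 3*(sqrt(5 + 2*(-3) - 3*(-10)) + 132)/5 = 3*(sqrt(5 - 6 + 30) + 132)/5 = 3*(sqrt(29) + 132)/5 = 3*(132 + sqrt(29))/5 = 396/5 + 3*sqrt(29)/5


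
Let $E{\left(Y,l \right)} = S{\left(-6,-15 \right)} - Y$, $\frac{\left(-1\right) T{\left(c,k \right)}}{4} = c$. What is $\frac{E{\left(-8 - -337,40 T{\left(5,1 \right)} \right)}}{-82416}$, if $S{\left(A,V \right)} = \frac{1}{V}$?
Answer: $\frac{617}{154530} \approx 0.0039928$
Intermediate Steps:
$T{\left(c,k \right)} = - 4 c$
$E{\left(Y,l \right)} = - \frac{1}{15} - Y$ ($E{\left(Y,l \right)} = \frac{1}{-15} - Y = - \frac{1}{15} - Y$)
$\frac{E{\left(-8 - -337,40 T{\left(5,1 \right)} \right)}}{-82416} = \frac{- \frac{1}{15} - \left(-8 - -337\right)}{-82416} = \left(- \frac{1}{15} - \left(-8 + 337\right)\right) \left(- \frac{1}{82416}\right) = \left(- \frac{1}{15} - 329\right) \left(- \frac{1}{82416}\right) = \left(- \frac{4936}{15}\right) \left(- \frac{1}{82416}\right) = \frac{617}{154530}$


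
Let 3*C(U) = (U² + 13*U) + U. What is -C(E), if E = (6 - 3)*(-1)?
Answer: 11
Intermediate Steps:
E = -3 (E = 3*(-1) = -3)
C(U) = U²/3 + 14*U/3 (C(U) = ((U² + 13*U) + U)/3 = (U² + 14*U)/3 = U²/3 + 14*U/3)
-C(E) = -(-3)*(14 - 3)/3 = -(-3)*11/3 = -1*(-11) = 11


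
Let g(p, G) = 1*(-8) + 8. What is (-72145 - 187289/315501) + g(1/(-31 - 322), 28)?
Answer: -22762006934/315501 ≈ -72146.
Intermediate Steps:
g(p, G) = 0 (g(p, G) = -8 + 8 = 0)
(-72145 - 187289/315501) + g(1/(-31 - 322), 28) = (-72145 - 187289/315501) + 0 = -22762006934/315501 + 0 = -22762006934/315501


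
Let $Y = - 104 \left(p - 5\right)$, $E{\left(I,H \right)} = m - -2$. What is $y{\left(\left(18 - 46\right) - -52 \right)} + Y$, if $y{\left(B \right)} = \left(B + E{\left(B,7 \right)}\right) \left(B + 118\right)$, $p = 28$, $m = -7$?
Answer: $306$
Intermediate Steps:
$E{\left(I,H \right)} = -5$ ($E{\left(I,H \right)} = -7 - -2 = -7 + 2 = -5$)
$Y = -2392$ ($Y = - 104 \left(28 - 5\right) = \left(-104\right) 23 = -2392$)
$y{\left(B \right)} = \left(-5 + B\right) \left(118 + B\right)$ ($y{\left(B \right)} = \left(B - 5\right) \left(B + 118\right) = \left(-5 + B\right) \left(118 + B\right)$)
$y{\left(\left(18 - 46\right) - -52 \right)} + Y = \left(-590 + \left(\left(18 - 46\right) - -52\right)^{2} + 113 \left(\left(18 - 46\right) - -52\right)\right) - 2392 = \left(-590 + \left(\left(18 - 46\right) + 52\right)^{2} + 113 \left(\left(18 - 46\right) + 52\right)\right) - 2392 = \left(-590 + \left(-28 + 52\right)^{2} + 113 \left(-28 + 52\right)\right) - 2392 = \left(-590 + 24^{2} + 113 \cdot 24\right) - 2392 = \left(-590 + 576 + 2712\right) - 2392 = 2698 - 2392 = 306$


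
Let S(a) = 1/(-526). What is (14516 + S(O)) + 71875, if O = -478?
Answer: 45441665/526 ≈ 86391.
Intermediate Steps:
S(a) = -1/526
(14516 + S(O)) + 71875 = (14516 - 1/526) + 71875 = 7635415/526 + 71875 = 45441665/526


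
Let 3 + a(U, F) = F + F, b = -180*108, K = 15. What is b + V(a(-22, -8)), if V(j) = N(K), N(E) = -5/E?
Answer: -58321/3 ≈ -19440.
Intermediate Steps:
b = -19440
a(U, F) = -3 + 2*F (a(U, F) = -3 + (F + F) = -3 + 2*F)
V(j) = -⅓ (V(j) = -5/15 = -5*1/15 = -⅓)
b + V(a(-22, -8)) = -19440 - ⅓ = -58321/3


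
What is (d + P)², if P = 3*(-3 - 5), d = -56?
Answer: 6400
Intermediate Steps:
P = -24 (P = 3*(-8) = -24)
(d + P)² = (-56 - 24)² = (-80)² = 6400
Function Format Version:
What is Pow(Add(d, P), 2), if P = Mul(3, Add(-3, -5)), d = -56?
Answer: 6400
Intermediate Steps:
P = -24 (P = Mul(3, -8) = -24)
Pow(Add(d, P), 2) = Pow(Add(-56, -24), 2) = Pow(-80, 2) = 6400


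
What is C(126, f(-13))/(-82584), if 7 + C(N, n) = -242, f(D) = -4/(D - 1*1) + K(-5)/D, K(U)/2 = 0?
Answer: 83/27528 ≈ 0.0030151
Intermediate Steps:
K(U) = 0 (K(U) = 2*0 = 0)
f(D) = -4/(-1 + D) (f(D) = -4/(D - 1*1) + 0/D = -4/(D - 1) + 0 = -4/(-1 + D) + 0 = -4/(-1 + D))
C(N, n) = -249 (C(N, n) = -7 - 242 = -249)
C(126, f(-13))/(-82584) = -249/(-82584) = -249*(-1/82584) = 83/27528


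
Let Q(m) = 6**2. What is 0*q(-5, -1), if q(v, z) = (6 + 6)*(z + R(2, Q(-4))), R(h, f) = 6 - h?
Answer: 0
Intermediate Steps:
Q(m) = 36
q(v, z) = 48 + 12*z (q(v, z) = (6 + 6)*(z + (6 - 1*2)) = 12*(z + (6 - 2)) = 12*(z + 4) = 12*(4 + z) = 48 + 12*z)
0*q(-5, -1) = 0*(48 + 12*(-1)) = 0*(48 - 12) = 0*36 = 0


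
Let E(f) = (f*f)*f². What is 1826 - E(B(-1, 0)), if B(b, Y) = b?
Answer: 1825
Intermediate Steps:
E(f) = f⁴ (E(f) = f²*f² = f⁴)
1826 - E(B(-1, 0)) = 1826 - 1*(-1)⁴ = 1826 - 1*1 = 1826 - 1 = 1825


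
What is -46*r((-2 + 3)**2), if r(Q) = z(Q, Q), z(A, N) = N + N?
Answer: -92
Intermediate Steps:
z(A, N) = 2*N
r(Q) = 2*Q
-46*r((-2 + 3)**2) = -92*(-2 + 3)**2 = -92*1**2 = -92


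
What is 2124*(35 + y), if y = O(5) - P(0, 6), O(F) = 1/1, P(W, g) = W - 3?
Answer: 82836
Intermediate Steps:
P(W, g) = -3 + W
O(F) = 1
y = 4 (y = 1 - (-3 + 0) = 1 - 1*(-3) = 1 + 3 = 4)
2124*(35 + y) = 2124*(35 + 4) = 2124*39 = 82836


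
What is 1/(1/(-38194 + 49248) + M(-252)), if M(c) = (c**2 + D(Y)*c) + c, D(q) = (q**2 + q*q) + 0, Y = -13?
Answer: -11054/242347895 ≈ -4.5612e-5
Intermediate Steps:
D(q) = 2*q**2 (D(q) = (q**2 + q**2) + 0 = 2*q**2 + 0 = 2*q**2)
M(c) = c**2 + 339*c (M(c) = (c**2 + (2*(-13)**2)*c) + c = (c**2 + (2*169)*c) + c = (c**2 + 338*c) + c = c**2 + 339*c)
1/(1/(-38194 + 49248) + M(-252)) = 1/(1/(-38194 + 49248) - 252*(339 - 252)) = 1/(1/11054 - 252*87) = 1/(1/11054 - 21924) = 1/(-242347895/11054) = -11054/242347895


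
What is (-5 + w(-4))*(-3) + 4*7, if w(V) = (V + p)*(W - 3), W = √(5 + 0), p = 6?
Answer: 61 - 6*√5 ≈ 47.584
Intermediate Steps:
W = √5 ≈ 2.2361
w(V) = (-3 + √5)*(6 + V) (w(V) = (V + 6)*(√5 - 3) = (6 + V)*(-3 + √5) = (-3 + √5)*(6 + V))
(-5 + w(-4))*(-3) + 4*7 = (-5 + (-18 - 3*(-4) + 6*√5 - 4*√5))*(-3) + 4*7 = (-5 + (-18 + 12 + 6*√5 - 4*√5))*(-3) + 28 = (-5 + (-6 + 2*√5))*(-3) + 28 = (-11 + 2*√5)*(-3) + 28 = (33 - 6*√5) + 28 = 61 - 6*√5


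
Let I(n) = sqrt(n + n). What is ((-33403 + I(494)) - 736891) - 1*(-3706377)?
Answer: 2936083 + 2*sqrt(247) ≈ 2.9361e+6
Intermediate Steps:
I(n) = sqrt(2)*sqrt(n) (I(n) = sqrt(2*n) = sqrt(2)*sqrt(n))
((-33403 + I(494)) - 736891) - 1*(-3706377) = ((-33403 + sqrt(2)*sqrt(494)) - 736891) - 1*(-3706377) = ((-33403 + 2*sqrt(247)) - 736891) + 3706377 = (-770294 + 2*sqrt(247)) + 3706377 = 2936083 + 2*sqrt(247)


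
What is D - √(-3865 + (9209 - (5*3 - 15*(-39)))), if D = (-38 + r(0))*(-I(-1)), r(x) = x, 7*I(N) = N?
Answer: -38/7 - 2*√1186 ≈ -74.305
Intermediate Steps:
I(N) = N/7
D = -38/7 (D = (-38 + 0)*(-(-1)/7) = -(-38)*(-1)/7 = -38*⅐ = -38/7 ≈ -5.4286)
D - √(-3865 + (9209 - (5*3 - 15*(-39)))) = -38/7 - √(-3865 + (9209 - (5*3 - 15*(-39)))) = -38/7 - √(-3865 + (9209 - (15 + 585))) = -38/7 - √(-3865 + (9209 - 1*600)) = -38/7 - √(-3865 + (9209 - 600)) = -38/7 - √(-3865 + 8609) = -38/7 - √4744 = -38/7 - 2*√1186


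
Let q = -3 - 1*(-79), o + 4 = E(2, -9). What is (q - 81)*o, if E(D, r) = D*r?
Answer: 110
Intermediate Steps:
o = -22 (o = -4 + 2*(-9) = -4 - 18 = -22)
q = 76 (q = -3 + 79 = 76)
(q - 81)*o = (76 - 81)*(-22) = -5*(-22) = 110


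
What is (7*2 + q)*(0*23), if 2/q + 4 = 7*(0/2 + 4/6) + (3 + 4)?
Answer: 0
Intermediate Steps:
q = 6/23 (q = 2/(-4 + (7*(0/2 + 4/6) + (3 + 4))) = 2/(-4 + (7*(0*(½) + 4*(⅙)) + 7)) = 2/(-4 + (7*(0 + ⅔) + 7)) = 2/(-4 + (7*(⅔) + 7)) = 2/(-4 + (14/3 + 7)) = 2/(-4 + 35/3) = 2/(23/3) = 2*(3/23) = 6/23 ≈ 0.26087)
(7*2 + q)*(0*23) = (7*2 + 6/23)*(0*23) = (14 + 6/23)*0 = (328/23)*0 = 0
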